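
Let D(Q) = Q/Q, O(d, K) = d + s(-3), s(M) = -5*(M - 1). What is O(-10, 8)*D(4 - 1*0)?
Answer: 10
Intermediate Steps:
s(M) = 5 - 5*M (s(M) = -5*(-1 + M) = 5 - 5*M)
O(d, K) = 20 + d (O(d, K) = d + (5 - 5*(-3)) = d + (5 + 15) = d + 20 = 20 + d)
D(Q) = 1
O(-10, 8)*D(4 - 1*0) = (20 - 10)*1 = 10*1 = 10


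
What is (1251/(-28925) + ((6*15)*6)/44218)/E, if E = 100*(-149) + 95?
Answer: 2205401/1051982147125 ≈ 2.0964e-6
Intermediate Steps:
E = -14805 (E = -14900 + 95 = -14805)
(1251/(-28925) + ((6*15)*6)/44218)/E = (1251/(-28925) + ((6*15)*6)/44218)/(-14805) = (1251*(-1/28925) + (90*6)*(1/44218))*(-1/14805) = (-1251/28925 + 540*(1/44218))*(-1/14805) = (-1251/28925 + 270/22109)*(-1/14805) = -19848609/639502825*(-1/14805) = 2205401/1051982147125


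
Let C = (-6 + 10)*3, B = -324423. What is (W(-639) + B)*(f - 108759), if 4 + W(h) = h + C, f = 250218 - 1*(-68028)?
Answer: -68094587298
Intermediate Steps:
f = 318246 (f = 250218 + 68028 = 318246)
C = 12 (C = 4*3 = 12)
W(h) = 8 + h (W(h) = -4 + (h + 12) = -4 + (12 + h) = 8 + h)
(W(-639) + B)*(f - 108759) = ((8 - 639) - 324423)*(318246 - 108759) = (-631 - 324423)*209487 = -325054*209487 = -68094587298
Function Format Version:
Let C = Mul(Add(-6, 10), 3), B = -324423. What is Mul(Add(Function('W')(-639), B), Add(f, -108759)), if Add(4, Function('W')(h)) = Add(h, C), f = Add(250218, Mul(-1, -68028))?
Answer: -68094587298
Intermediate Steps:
f = 318246 (f = Add(250218, 68028) = 318246)
C = 12 (C = Mul(4, 3) = 12)
Function('W')(h) = Add(8, h) (Function('W')(h) = Add(-4, Add(h, 12)) = Add(-4, Add(12, h)) = Add(8, h))
Mul(Add(Function('W')(-639), B), Add(f, -108759)) = Mul(Add(Add(8, -639), -324423), Add(318246, -108759)) = Mul(Add(-631, -324423), 209487) = Mul(-325054, 209487) = -68094587298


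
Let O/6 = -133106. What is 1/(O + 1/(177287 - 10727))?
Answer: -166560/133020812159 ≈ -1.2521e-6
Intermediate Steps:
O = -798636 (O = 6*(-133106) = -798636)
1/(O + 1/(177287 - 10727)) = 1/(-798636 + 1/(177287 - 10727)) = 1/(-798636 + 1/166560) = 1/(-133020812159/166560) = -166560/133020812159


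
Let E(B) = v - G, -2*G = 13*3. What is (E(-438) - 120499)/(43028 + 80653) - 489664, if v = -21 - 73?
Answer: -121124507515/247362 ≈ -4.8967e+5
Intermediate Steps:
G = -39/2 (G = -13*3/2 = -½*39 = -39/2 ≈ -19.500)
v = -94
E(B) = -149/2 (E(B) = -94 - 1*(-39/2) = -94 + 39/2 = -149/2)
(E(-438) - 120499)/(43028 + 80653) - 489664 = (-149/2 - 120499)/(43028 + 80653) - 489664 = -241147/2/123681 - 489664 = -241147/2*1/123681 - 489664 = -241147/247362 - 489664 = -121124507515/247362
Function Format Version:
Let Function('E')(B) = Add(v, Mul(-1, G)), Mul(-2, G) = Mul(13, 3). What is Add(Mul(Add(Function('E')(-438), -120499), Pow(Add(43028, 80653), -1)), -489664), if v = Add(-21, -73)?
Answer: Rational(-121124507515, 247362) ≈ -4.8967e+5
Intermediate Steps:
G = Rational(-39, 2) (G = Mul(Rational(-1, 2), Mul(13, 3)) = Mul(Rational(-1, 2), 39) = Rational(-39, 2) ≈ -19.500)
v = -94
Function('E')(B) = Rational(-149, 2) (Function('E')(B) = Add(-94, Mul(-1, Rational(-39, 2))) = Add(-94, Rational(39, 2)) = Rational(-149, 2))
Add(Mul(Add(Function('E')(-438), -120499), Pow(Add(43028, 80653), -1)), -489664) = Add(Mul(Add(Rational(-149, 2), -120499), Pow(Add(43028, 80653), -1)), -489664) = Add(Mul(Rational(-241147, 2), Pow(123681, -1)), -489664) = Add(Mul(Rational(-241147, 2), Rational(1, 123681)), -489664) = Add(Rational(-241147, 247362), -489664) = Rational(-121124507515, 247362)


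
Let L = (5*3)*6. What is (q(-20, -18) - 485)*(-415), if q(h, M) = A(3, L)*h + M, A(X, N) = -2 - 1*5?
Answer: 150645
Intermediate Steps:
L = 90 (L = 15*6 = 90)
A(X, N) = -7 (A(X, N) = -2 - 5 = -7)
q(h, M) = M - 7*h (q(h, M) = -7*h + M = M - 7*h)
(q(-20, -18) - 485)*(-415) = ((-18 - 7*(-20)) - 485)*(-415) = ((-18 + 140) - 485)*(-415) = (122 - 485)*(-415) = -363*(-415) = 150645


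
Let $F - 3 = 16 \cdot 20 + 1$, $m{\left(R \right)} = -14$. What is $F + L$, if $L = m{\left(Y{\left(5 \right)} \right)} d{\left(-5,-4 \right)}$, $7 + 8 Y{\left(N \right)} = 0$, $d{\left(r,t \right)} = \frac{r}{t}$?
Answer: $\frac{613}{2} \approx 306.5$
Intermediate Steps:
$Y{\left(N \right)} = - \frac{7}{8}$ ($Y{\left(N \right)} = - \frac{7}{8} + \frac{1}{8} \cdot 0 = - \frac{7}{8} + 0 = - \frac{7}{8}$)
$F = 324$ ($F = 3 + \left(16 \cdot 20 + 1\right) = 3 + \left(320 + 1\right) = 3 + 321 = 324$)
$L = - \frac{35}{2}$ ($L = - 14 \left(- \frac{5}{-4}\right) = - 14 \left(\left(-5\right) \left(- \frac{1}{4}\right)\right) = \left(-14\right) \frac{5}{4} = - \frac{35}{2} \approx -17.5$)
$F + L = 324 - \frac{35}{2} = \frac{613}{2}$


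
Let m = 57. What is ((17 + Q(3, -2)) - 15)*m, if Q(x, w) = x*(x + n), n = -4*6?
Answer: -3477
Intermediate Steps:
n = -24
Q(x, w) = x*(-24 + x) (Q(x, w) = x*(x - 24) = x*(-24 + x))
((17 + Q(3, -2)) - 15)*m = ((17 + 3*(-24 + 3)) - 15)*57 = ((17 + 3*(-21)) - 15)*57 = ((17 - 63) - 15)*57 = (-46 - 15)*57 = -61*57 = -3477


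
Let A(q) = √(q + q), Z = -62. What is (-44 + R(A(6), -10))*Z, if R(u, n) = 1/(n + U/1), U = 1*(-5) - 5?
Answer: 27311/10 ≈ 2731.1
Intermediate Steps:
U = -10 (U = -5 - 5 = -10)
A(q) = √2*√q (A(q) = √(2*q) = √2*√q)
R(u, n) = 1/(-10 + n) (R(u, n) = 1/(n - 10/1) = 1/(n - 10*1) = 1/(n - 10) = 1/(-10 + n))
(-44 + R(A(6), -10))*Z = (-44 + 1/(-10 - 10))*(-62) = (-44 + 1/(-20))*(-62) = (-44 - 1/20)*(-62) = -881/20*(-62) = 27311/10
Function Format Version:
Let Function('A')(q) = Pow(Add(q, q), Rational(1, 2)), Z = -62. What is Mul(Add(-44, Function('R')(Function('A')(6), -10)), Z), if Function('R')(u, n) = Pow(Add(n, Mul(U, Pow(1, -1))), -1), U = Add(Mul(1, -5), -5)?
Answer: Rational(27311, 10) ≈ 2731.1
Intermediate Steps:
U = -10 (U = Add(-5, -5) = -10)
Function('A')(q) = Mul(Pow(2, Rational(1, 2)), Pow(q, Rational(1, 2))) (Function('A')(q) = Pow(Mul(2, q), Rational(1, 2)) = Mul(Pow(2, Rational(1, 2)), Pow(q, Rational(1, 2))))
Function('R')(u, n) = Pow(Add(-10, n), -1) (Function('R')(u, n) = Pow(Add(n, Mul(-10, Pow(1, -1))), -1) = Pow(Add(n, Mul(-10, 1)), -1) = Pow(Add(n, -10), -1) = Pow(Add(-10, n), -1))
Mul(Add(-44, Function('R')(Function('A')(6), -10)), Z) = Mul(Add(-44, Pow(Add(-10, -10), -1)), -62) = Mul(Add(-44, Pow(-20, -1)), -62) = Mul(Add(-44, Rational(-1, 20)), -62) = Mul(Rational(-881, 20), -62) = Rational(27311, 10)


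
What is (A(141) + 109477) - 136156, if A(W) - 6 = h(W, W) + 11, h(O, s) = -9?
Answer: -26671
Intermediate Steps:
A(W) = 8 (A(W) = 6 + (-9 + 11) = 6 + 2 = 8)
(A(141) + 109477) - 136156 = (8 + 109477) - 136156 = 109485 - 136156 = -26671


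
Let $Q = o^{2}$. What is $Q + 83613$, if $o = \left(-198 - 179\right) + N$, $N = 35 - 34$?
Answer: $224989$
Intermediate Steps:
$N = 1$
$o = -376$ ($o = \left(-198 - 179\right) + 1 = -377 + 1 = -376$)
$Q = 141376$ ($Q = \left(-376\right)^{2} = 141376$)
$Q + 83613 = 141376 + 83613 = 224989$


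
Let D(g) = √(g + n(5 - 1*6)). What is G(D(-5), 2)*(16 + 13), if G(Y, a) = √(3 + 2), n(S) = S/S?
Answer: 29*√5 ≈ 64.846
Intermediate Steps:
n(S) = 1
D(g) = √(1 + g) (D(g) = √(g + 1) = √(1 + g))
G(Y, a) = √5
G(D(-5), 2)*(16 + 13) = √5*(16 + 13) = √5*29 = 29*√5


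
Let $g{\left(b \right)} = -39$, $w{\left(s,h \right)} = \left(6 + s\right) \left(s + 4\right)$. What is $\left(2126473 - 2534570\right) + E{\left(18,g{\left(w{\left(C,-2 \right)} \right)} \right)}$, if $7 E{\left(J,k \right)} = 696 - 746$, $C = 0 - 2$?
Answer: $- \frac{2856729}{7} \approx -4.081 \cdot 10^{5}$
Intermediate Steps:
$C = -2$ ($C = 0 - 2 = -2$)
$w{\left(s,h \right)} = \left(4 + s\right) \left(6 + s\right)$ ($w{\left(s,h \right)} = \left(6 + s\right) \left(4 + s\right) = \left(4 + s\right) \left(6 + s\right)$)
$E{\left(J,k \right)} = - \frac{50}{7}$ ($E{\left(J,k \right)} = \frac{696 - 746}{7} = \frac{1}{7} \left(-50\right) = - \frac{50}{7}$)
$\left(2126473 - 2534570\right) + E{\left(18,g{\left(w{\left(C,-2 \right)} \right)} \right)} = \left(2126473 - 2534570\right) - \frac{50}{7} = -408097 - \frac{50}{7} = - \frac{2856729}{7}$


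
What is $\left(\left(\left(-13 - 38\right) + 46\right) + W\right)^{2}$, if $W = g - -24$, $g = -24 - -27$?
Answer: $484$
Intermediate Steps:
$g = 3$ ($g = -24 + 27 = 3$)
$W = 27$ ($W = 3 - -24 = 3 + 24 = 27$)
$\left(\left(\left(-13 - 38\right) + 46\right) + W\right)^{2} = \left(\left(\left(-13 - 38\right) + 46\right) + 27\right)^{2} = \left(\left(-51 + 46\right) + 27\right)^{2} = \left(-5 + 27\right)^{2} = 22^{2} = 484$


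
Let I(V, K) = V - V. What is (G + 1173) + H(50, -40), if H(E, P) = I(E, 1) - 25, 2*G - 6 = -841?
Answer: 1461/2 ≈ 730.50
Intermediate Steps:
G = -835/2 (G = 3 + (½)*(-841) = 3 - 841/2 = -835/2 ≈ -417.50)
I(V, K) = 0
H(E, P) = -25 (H(E, P) = 0 - 25 = -25)
(G + 1173) + H(50, -40) = (-835/2 + 1173) - 25 = 1511/2 - 25 = 1461/2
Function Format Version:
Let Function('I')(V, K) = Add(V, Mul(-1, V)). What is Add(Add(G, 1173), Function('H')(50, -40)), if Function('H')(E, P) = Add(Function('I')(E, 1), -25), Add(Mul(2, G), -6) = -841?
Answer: Rational(1461, 2) ≈ 730.50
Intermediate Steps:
G = Rational(-835, 2) (G = Add(3, Mul(Rational(1, 2), -841)) = Add(3, Rational(-841, 2)) = Rational(-835, 2) ≈ -417.50)
Function('I')(V, K) = 0
Function('H')(E, P) = -25 (Function('H')(E, P) = Add(0, -25) = -25)
Add(Add(G, 1173), Function('H')(50, -40)) = Add(Add(Rational(-835, 2), 1173), -25) = Add(Rational(1511, 2), -25) = Rational(1461, 2)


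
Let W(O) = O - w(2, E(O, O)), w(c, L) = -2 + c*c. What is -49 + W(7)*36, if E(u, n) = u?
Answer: 131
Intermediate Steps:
w(c, L) = -2 + c²
W(O) = -2 + O (W(O) = O - (-2 + 2²) = O - (-2 + 4) = O - 1*2 = O - 2 = -2 + O)
-49 + W(7)*36 = -49 + (-2 + 7)*36 = -49 + 5*36 = -49 + 180 = 131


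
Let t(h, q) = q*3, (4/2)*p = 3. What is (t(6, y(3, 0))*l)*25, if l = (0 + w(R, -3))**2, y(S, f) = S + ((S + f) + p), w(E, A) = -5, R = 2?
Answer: 28125/2 ≈ 14063.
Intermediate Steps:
p = 3/2 (p = (1/2)*3 = 3/2 ≈ 1.5000)
y(S, f) = 3/2 + f + 2*S (y(S, f) = S + ((S + f) + 3/2) = S + (3/2 + S + f) = 3/2 + f + 2*S)
l = 25 (l = (0 - 5)**2 = (-5)**2 = 25)
t(h, q) = 3*q
(t(6, y(3, 0))*l)*25 = ((3*(3/2 + 0 + 2*3))*25)*25 = ((3*(3/2 + 0 + 6))*25)*25 = ((3*(15/2))*25)*25 = ((45/2)*25)*25 = (1125/2)*25 = 28125/2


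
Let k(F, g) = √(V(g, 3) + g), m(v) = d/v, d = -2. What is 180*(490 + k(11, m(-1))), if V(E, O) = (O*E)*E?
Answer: 88200 + 180*√14 ≈ 88874.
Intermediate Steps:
V(E, O) = O*E² (V(E, O) = (E*O)*E = O*E²)
m(v) = -2/v
k(F, g) = √(g + 3*g²) (k(F, g) = √(3*g² + g) = √(g + 3*g²))
180*(490 + k(11, m(-1))) = 180*(490 + √((-2/(-1))*(1 + 3*(-2/(-1))))) = 180*(490 + √((-2*(-1))*(1 + 3*(-2*(-1))))) = 180*(490 + √(2*(1 + 3*2))) = 180*(490 + √(2*(1 + 6))) = 180*(490 + √(2*7)) = 180*(490 + √14) = 88200 + 180*√14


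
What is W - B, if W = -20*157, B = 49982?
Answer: -53122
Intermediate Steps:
W = -3140
W - B = -3140 - 1*49982 = -3140 - 49982 = -53122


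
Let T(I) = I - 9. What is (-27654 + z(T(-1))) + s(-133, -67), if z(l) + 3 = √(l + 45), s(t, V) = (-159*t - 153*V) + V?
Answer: 3674 + √35 ≈ 3679.9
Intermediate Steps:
T(I) = -9 + I
s(t, V) = -159*t - 152*V
z(l) = -3 + √(45 + l) (z(l) = -3 + √(l + 45) = -3 + √(45 + l))
(-27654 + z(T(-1))) + s(-133, -67) = (-27654 + (-3 + √(45 + (-9 - 1)))) + (-159*(-133) - 152*(-67)) = (-27654 + (-3 + √(45 - 10))) + (21147 + 10184) = (-27654 + (-3 + √35)) + 31331 = (-27657 + √35) + 31331 = 3674 + √35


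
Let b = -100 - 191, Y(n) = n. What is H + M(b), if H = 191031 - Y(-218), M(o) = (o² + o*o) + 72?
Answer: 360683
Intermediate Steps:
b = -291
M(o) = 72 + 2*o² (M(o) = (o² + o²) + 72 = 2*o² + 72 = 72 + 2*o²)
H = 191249 (H = 191031 - 1*(-218) = 191031 + 218 = 191249)
H + M(b) = 191249 + (72 + 2*(-291)²) = 191249 + (72 + 2*84681) = 191249 + (72 + 169362) = 191249 + 169434 = 360683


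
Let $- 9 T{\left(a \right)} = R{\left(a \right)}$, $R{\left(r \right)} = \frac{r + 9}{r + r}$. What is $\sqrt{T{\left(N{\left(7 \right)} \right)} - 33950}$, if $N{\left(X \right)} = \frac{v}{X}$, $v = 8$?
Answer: $\frac{i \sqrt{4888871}}{12} \approx 184.26 i$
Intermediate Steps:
$N{\left(X \right)} = \frac{8}{X}$
$R{\left(r \right)} = \frac{9 + r}{2 r}$
$T{\left(a \right)} = - \frac{9 + a}{18 a}$ ($T{\left(a \right)} = - \frac{\frac{1}{2} \frac{1}{a} \left(9 + a\right)}{9} = - \frac{9 + a}{18 a}$)
$\sqrt{T{\left(N{\left(7 \right)} \right)} - 33950} = \sqrt{\frac{-9 - \frac{8}{7}}{18 \cdot \frac{8}{7}} - 33950} = \sqrt{\frac{1}{18} \cdot \frac{7}{8} \left(-9 - \frac{8}{7}\right) - 33950} = \sqrt{\frac{1}{18} \cdot \frac{7}{8} \left(- \frac{71}{7}\right) - 33950} = \sqrt{- \frac{71}{144} - 33950} = \sqrt{- \frac{4888871}{144}} = \frac{i \sqrt{4888871}}{12}$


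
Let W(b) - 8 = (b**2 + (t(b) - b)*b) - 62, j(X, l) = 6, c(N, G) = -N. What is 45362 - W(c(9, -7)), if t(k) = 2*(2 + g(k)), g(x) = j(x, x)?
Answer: 45560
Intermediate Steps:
g(x) = 6
t(k) = 16 (t(k) = 2*(2 + 6) = 2*8 = 16)
W(b) = -54 + b**2 + b*(16 - b) (W(b) = 8 + ((b**2 + (16 - b)*b) - 62) = 8 + ((b**2 + b*(16 - b)) - 62) = 8 + (-62 + b**2 + b*(16 - b)) = -54 + b**2 + b*(16 - b))
45362 - W(c(9, -7)) = 45362 - (-54 + 16*(-1*9)) = 45362 - (-54 + 16*(-9)) = 45362 - (-54 - 144) = 45362 - 1*(-198) = 45362 + 198 = 45560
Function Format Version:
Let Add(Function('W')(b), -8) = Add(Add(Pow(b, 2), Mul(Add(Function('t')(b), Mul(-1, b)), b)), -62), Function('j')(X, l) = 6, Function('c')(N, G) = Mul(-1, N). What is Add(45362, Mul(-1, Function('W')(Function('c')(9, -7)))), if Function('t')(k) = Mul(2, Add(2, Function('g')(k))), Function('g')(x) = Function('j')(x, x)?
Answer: 45560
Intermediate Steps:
Function('g')(x) = 6
Function('t')(k) = 16 (Function('t')(k) = Mul(2, Add(2, 6)) = Mul(2, 8) = 16)
Function('W')(b) = Add(-54, Pow(b, 2), Mul(b, Add(16, Mul(-1, b)))) (Function('W')(b) = Add(8, Add(Add(Pow(b, 2), Mul(Add(16, Mul(-1, b)), b)), -62)) = Add(8, Add(Add(Pow(b, 2), Mul(b, Add(16, Mul(-1, b)))), -62)) = Add(8, Add(-62, Pow(b, 2), Mul(b, Add(16, Mul(-1, b))))) = Add(-54, Pow(b, 2), Mul(b, Add(16, Mul(-1, b)))))
Add(45362, Mul(-1, Function('W')(Function('c')(9, -7)))) = Add(45362, Mul(-1, Add(-54, Mul(16, Mul(-1, 9))))) = Add(45362, Mul(-1, Add(-54, Mul(16, -9)))) = Add(45362, Mul(-1, Add(-54, -144))) = Add(45362, Mul(-1, -198)) = Add(45362, 198) = 45560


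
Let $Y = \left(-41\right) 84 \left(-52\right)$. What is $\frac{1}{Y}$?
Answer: $\frac{1}{179088} \approx 5.5838 \cdot 10^{-6}$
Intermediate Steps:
$Y = 179088$ ($Y = \left(-3444\right) \left(-52\right) = 179088$)
$\frac{1}{Y} = \frac{1}{179088}$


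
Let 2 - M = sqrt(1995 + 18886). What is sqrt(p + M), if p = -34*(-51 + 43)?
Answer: sqrt(274 - sqrt(20881)) ≈ 11.380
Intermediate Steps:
p = 272 (p = -34*(-8) = 272)
M = 2 - sqrt(20881) (M = 2 - sqrt(1995 + 18886) = 2 - sqrt(20881) ≈ -142.50)
sqrt(p + M) = sqrt(272 + (2 - sqrt(20881))) = sqrt(274 - sqrt(20881))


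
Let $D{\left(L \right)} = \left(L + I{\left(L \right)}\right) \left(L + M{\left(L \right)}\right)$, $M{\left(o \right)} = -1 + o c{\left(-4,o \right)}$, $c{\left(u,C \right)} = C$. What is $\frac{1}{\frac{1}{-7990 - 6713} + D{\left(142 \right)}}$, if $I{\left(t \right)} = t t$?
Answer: $\frac{14703}{6062242890989} \approx 2.4253 \cdot 10^{-9}$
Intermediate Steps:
$I{\left(t \right)} = t^{2}$
$M{\left(o \right)} = -1 + o^{2}$ ($M{\left(o \right)} = -1 + o o = -1 + o^{2}$)
$D{\left(L \right)} = \left(L + L^{2}\right) \left(-1 + L + L^{2}\right)$ ($D{\left(L \right)} = \left(L + L^{2}\right) \left(L + \left(-1 + L^{2}\right)\right) = \left(L + L^{2}\right) \left(-1 + L + L^{2}\right)$)
$\frac{1}{\frac{1}{-7990 - 6713} + D{\left(142 \right)}} = \frac{1}{\frac{1}{-7990 - 6713} + \left(142^{4} - 142 + 2 \cdot 142^{3}\right)} = \frac{1}{\frac{1}{-14703} + \left(406586896 - 142 + 2 \cdot 2863288\right)} = \frac{1}{- \frac{1}{14703} + \left(406586896 - 142 + 5726576\right)} = \frac{1}{- \frac{1}{14703} + 412313330} = \frac{1}{\frac{6062242890989}{14703}} = \frac{14703}{6062242890989}$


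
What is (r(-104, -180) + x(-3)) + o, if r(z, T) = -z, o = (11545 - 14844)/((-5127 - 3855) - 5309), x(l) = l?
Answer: 1446690/14291 ≈ 101.23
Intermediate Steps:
o = 3299/14291 (o = -3299/(-8982 - 5309) = -3299/(-14291) = -3299*(-1/14291) = 3299/14291 ≈ 0.23084)
(r(-104, -180) + x(-3)) + o = (-1*(-104) - 3) + 3299/14291 = (104 - 3) + 3299/14291 = 101 + 3299/14291 = 1446690/14291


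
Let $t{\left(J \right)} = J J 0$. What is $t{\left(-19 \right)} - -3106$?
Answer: $3106$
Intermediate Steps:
$t{\left(J \right)} = 0$ ($t{\left(J \right)} = J^{2} \cdot 0 = 0$)
$t{\left(-19 \right)} - -3106 = 0 - -3106 = 0 + 3106 = 3106$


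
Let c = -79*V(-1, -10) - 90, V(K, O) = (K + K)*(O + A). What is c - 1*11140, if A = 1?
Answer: -12652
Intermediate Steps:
V(K, O) = 2*K*(1 + O) (V(K, O) = (K + K)*(O + 1) = (2*K)*(1 + O) = 2*K*(1 + O))
c = -1512 (c = -158*(-1)*(1 - 10) - 90 = -158*(-1)*(-9) - 90 = -79*18 - 90 = -1422 - 90 = -1512)
c - 1*11140 = -1512 - 1*11140 = -1512 - 11140 = -12652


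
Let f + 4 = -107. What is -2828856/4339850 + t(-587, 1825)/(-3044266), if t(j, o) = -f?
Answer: -4306135931523/6605828900050 ≈ -0.65187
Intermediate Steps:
f = -111 (f = -4 - 107 = -111)
t(j, o) = 111 (t(j, o) = -1*(-111) = 111)
-2828856/4339850 + t(-587, 1825)/(-3044266) = -2828856/4339850 + 111/(-3044266) = -2828856*1/4339850 + 111*(-1/3044266) = -1414428/2169925 - 111/3044266 = -4306135931523/6605828900050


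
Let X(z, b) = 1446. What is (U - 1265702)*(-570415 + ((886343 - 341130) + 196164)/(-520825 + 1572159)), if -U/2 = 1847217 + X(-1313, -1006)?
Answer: 1488153876394380762/525667 ≈ 2.8310e+12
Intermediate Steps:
U = -3697326 (U = -2*(1847217 + 1446) = -2*1848663 = -3697326)
(U - 1265702)*(-570415 + ((886343 - 341130) + 196164)/(-520825 + 1572159)) = (-3697326 - 1265702)*(-570415 + ((886343 - 341130) + 196164)/(-520825 + 1572159)) = -4963028*(-570415 + (545213 + 196164)/1051334) = -4963028*(-570415 + 741377*(1/1051334)) = -4963028*(-570415 + 741377/1051334) = -4963028*(-599695942233/1051334) = 1488153876394380762/525667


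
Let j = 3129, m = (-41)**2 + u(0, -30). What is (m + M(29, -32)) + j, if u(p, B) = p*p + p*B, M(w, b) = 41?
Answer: 4851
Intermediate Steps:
u(p, B) = p**2 + B*p
m = 1681 (m = (-41)**2 + 0*(-30 + 0) = 1681 + 0*(-30) = 1681 + 0 = 1681)
(m + M(29, -32)) + j = (1681 + 41) + 3129 = 1722 + 3129 = 4851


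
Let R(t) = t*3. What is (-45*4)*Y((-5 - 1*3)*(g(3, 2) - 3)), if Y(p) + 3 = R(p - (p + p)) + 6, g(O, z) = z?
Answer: 3780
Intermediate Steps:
R(t) = 3*t
Y(p) = 3 - 3*p (Y(p) = -3 + (3*(p - (p + p)) + 6) = -3 + (3*(p - 2*p) + 6) = -3 + (3*(-p) + 6) = -3 + (-3*p + 6) = -3 + (6 - 3*p) = 3 - 3*p)
(-45*4)*Y((-5 - 1*3)*(g(3, 2) - 3)) = (-45*4)*(3 - 3*(-5 - 1*3)*(2 - 3)) = -180*(3 - 3*(-5 - 3)*(-1)) = -180*(3 - (-24)*(-1)) = -180*(3 - 3*8) = -180*(3 - 24) = -180*(-21) = 3780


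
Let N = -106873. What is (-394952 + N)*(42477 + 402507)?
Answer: -223304095800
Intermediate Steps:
(-394952 + N)*(42477 + 402507) = (-394952 - 106873)*(42477 + 402507) = -501825*444984 = -223304095800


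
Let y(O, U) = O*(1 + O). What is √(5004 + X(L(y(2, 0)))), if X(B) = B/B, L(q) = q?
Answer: √5005 ≈ 70.746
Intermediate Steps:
X(B) = 1
√(5004 + X(L(y(2, 0)))) = √(5004 + 1) = √5005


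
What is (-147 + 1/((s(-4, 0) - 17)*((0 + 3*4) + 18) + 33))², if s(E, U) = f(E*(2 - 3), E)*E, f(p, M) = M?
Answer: 193600/9 ≈ 21511.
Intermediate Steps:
s(E, U) = E² (s(E, U) = E*E = E²)
(-147 + 1/((s(-4, 0) - 17)*((0 + 3*4) + 18) + 33))² = (-147 + 1/(((-4)² - 17)*((0 + 3*4) + 18) + 33))² = (-147 + 1/((16 - 17)*((0 + 12) + 18) + 33))² = (-147 + 1/(-(12 + 18) + 33))² = (-147 + 1/(-1*30 + 33))² = (-147 + 1/(-30 + 33))² = (-147 + 1/3)² = (-147 + ⅓)² = (-440/3)² = 193600/9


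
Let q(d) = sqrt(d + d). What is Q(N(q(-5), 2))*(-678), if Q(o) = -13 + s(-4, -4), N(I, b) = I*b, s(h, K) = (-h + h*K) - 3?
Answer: -2712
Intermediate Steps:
s(h, K) = -3 - h + K*h (s(h, K) = (-h + K*h) - 3 = -3 - h + K*h)
q(d) = sqrt(2)*sqrt(d) (q(d) = sqrt(2*d) = sqrt(2)*sqrt(d))
Q(o) = 4 (Q(o) = -13 + (-3 - 1*(-4) - 4*(-4)) = -13 + (-3 + 4 + 16) = -13 + 17 = 4)
Q(N(q(-5), 2))*(-678) = 4*(-678) = -2712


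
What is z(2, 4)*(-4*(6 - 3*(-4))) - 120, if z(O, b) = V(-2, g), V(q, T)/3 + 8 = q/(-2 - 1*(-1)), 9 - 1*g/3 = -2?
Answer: 1176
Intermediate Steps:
g = 33 (g = 27 - 3*(-2) = 27 + 6 = 33)
V(q, T) = -24 - 3*q (V(q, T) = -24 + 3*(q/(-2 - 1*(-1))) = -24 + 3*(q/(-2 + 1)) = -24 + 3*(q/(-1)) = -24 + 3*(q*(-1)) = -24 + 3*(-q) = -24 - 3*q)
z(O, b) = -18 (z(O, b) = -24 - 3*(-2) = -24 + 6 = -18)
z(2, 4)*(-4*(6 - 3*(-4))) - 120 = -(-72)*(6 - 3*(-4)) - 120 = -(-72)*(6 + 12) - 120 = -(-72)*18 - 120 = -18*(-72) - 120 = 1296 - 120 = 1176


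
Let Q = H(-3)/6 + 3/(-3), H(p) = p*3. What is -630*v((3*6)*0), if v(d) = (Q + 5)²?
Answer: -7875/2 ≈ -3937.5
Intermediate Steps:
H(p) = 3*p
Q = -5/2 (Q = (3*(-3))/6 + 3/(-3) = -9*⅙ + 3*(-⅓) = -3/2 - 1 = -5/2 ≈ -2.5000)
v(d) = 25/4 (v(d) = (-5/2 + 5)² = (5/2)² = 25/4)
-630*v((3*6)*0) = -630*25/4 = -7875/2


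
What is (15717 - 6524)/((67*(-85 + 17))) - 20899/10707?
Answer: -193645295/48781092 ≈ -3.9697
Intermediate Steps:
(15717 - 6524)/((67*(-85 + 17))) - 20899/10707 = 9193/((67*(-68))) - 20899*1/10707 = 9193/(-4556) - 20899/10707 = 9193*(-1/4556) - 20899/10707 = -9193/4556 - 20899/10707 = -193645295/48781092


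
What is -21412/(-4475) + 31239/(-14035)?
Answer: 32144579/12561325 ≈ 2.5590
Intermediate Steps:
-21412/(-4475) + 31239/(-14035) = -21412*(-1/4475) + 31239*(-1/14035) = 21412/4475 - 31239/14035 = 32144579/12561325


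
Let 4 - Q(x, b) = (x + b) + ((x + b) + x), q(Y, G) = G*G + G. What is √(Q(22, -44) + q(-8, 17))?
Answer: 2*√83 ≈ 18.221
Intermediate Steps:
q(Y, G) = G + G² (q(Y, G) = G² + G = G + G²)
Q(x, b) = 4 - 3*x - 2*b (Q(x, b) = 4 - ((x + b) + ((x + b) + x)) = 4 - ((b + x) + ((b + x) + x)) = 4 - ((b + x) + (b + 2*x)) = 4 - (2*b + 3*x) = 4 + (-3*x - 2*b) = 4 - 3*x - 2*b)
√(Q(22, -44) + q(-8, 17)) = √((4 - 3*22 - 2*(-44)) + 17*(1 + 17)) = √((4 - 66 + 88) + 17*18) = √(26 + 306) = √332 = 2*√83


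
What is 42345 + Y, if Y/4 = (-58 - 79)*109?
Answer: -17387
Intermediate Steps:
Y = -59732 (Y = 4*((-58 - 79)*109) = 4*(-137*109) = 4*(-14933) = -59732)
42345 + Y = 42345 - 59732 = -17387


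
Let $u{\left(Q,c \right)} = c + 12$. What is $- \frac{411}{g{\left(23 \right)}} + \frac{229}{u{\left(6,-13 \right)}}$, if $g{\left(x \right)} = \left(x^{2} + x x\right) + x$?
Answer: $- \frac{247960}{1081} \approx -229.38$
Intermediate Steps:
$u{\left(Q,c \right)} = 12 + c$
$g{\left(x \right)} = x + 2 x^{2}$ ($g{\left(x \right)} = \left(x^{2} + x^{2}\right) + x = 2 x^{2} + x = x + 2 x^{2}$)
$- \frac{411}{g{\left(23 \right)}} + \frac{229}{u{\left(6,-13 \right)}} = - \frac{411}{23 \left(1 + 2 \cdot 23\right)} + \frac{229}{12 - 13} = - \frac{411}{23 \left(1 + 46\right)} + \frac{229}{-1} = - \frac{411}{23 \cdot 47} + 229 \left(-1\right) = - \frac{411}{1081} - 229 = - \frac{247960}{1081}$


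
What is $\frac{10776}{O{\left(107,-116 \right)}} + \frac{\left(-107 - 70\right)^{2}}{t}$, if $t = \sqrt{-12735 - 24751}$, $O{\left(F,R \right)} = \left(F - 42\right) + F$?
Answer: $\frac{2694}{43} - \frac{31329 i \sqrt{37486}}{37486} \approx 62.651 - 161.81 i$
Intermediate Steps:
$O{\left(F,R \right)} = -42 + 2 F$ ($O{\left(F,R \right)} = \left(-42 + F\right) + F = -42 + 2 F$)
$t = i \sqrt{37486}$ ($t = \sqrt{-37486} = i \sqrt{37486} \approx 193.61 i$)
$\frac{10776}{O{\left(107,-116 \right)}} + \frac{\left(-107 - 70\right)^{2}}{t} = \frac{10776}{-42 + 2 \cdot 107} + \frac{\left(-107 - 70\right)^{2}}{i \sqrt{37486}} = \frac{10776}{-42 + 214} + \left(-177\right)^{2} \left(- \frac{i \sqrt{37486}}{37486}\right) = \frac{10776}{172} + 31329 \left(- \frac{i \sqrt{37486}}{37486}\right) = 10776 \cdot \frac{1}{172} - \frac{31329 i \sqrt{37486}}{37486} = \frac{2694}{43} - \frac{31329 i \sqrt{37486}}{37486}$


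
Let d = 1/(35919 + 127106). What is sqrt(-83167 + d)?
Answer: I*sqrt(88413675434654)/32605 ≈ 288.39*I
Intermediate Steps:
d = 1/163025 ≈ 6.1340e-6
sqrt(-83167 + d) = sqrt(-83167 + 1/163025) = sqrt(-13558300174/163025) = I*sqrt(88413675434654)/32605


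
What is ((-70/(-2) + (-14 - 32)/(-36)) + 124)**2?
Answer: 8323225/324 ≈ 25689.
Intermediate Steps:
((-70/(-2) + (-14 - 32)/(-36)) + 124)**2 = ((-70*(-1/2) - 46*(-1/36)) + 124)**2 = ((35 + 23/18) + 124)**2 = (653/18 + 124)**2 = (2885/18)**2 = 8323225/324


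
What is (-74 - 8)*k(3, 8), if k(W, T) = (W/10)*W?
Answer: -369/5 ≈ -73.800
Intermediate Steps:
k(W, T) = W²/10 (k(W, T) = (W*(⅒))*W = (W/10)*W = W²/10)
(-74 - 8)*k(3, 8) = (-74 - 8)*((⅒)*3²) = -41*9/5 = -82*9/10 = -369/5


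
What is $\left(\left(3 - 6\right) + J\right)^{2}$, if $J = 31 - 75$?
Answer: $2209$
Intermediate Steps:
$J = -44$ ($J = 31 - 75 = -44$)
$\left(\left(3 - 6\right) + J\right)^{2} = \left(\left(3 - 6\right) - 44\right)^{2} = \left(-3 - 44\right)^{2} = \left(-47\right)^{2} = 2209$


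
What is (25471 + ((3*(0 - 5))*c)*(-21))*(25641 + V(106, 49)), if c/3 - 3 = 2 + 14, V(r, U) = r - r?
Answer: 1113486066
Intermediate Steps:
V(r, U) = 0
c = 57 (c = 9 + 3*(2 + 14) = 9 + 3*16 = 9 + 48 = 57)
(25471 + ((3*(0 - 5))*c)*(-21))*(25641 + V(106, 49)) = (25471 + ((3*(0 - 5))*57)*(-21))*(25641 + 0) = (25471 + ((3*(-5))*57)*(-21))*25641 = (25471 - 15*57*(-21))*25641 = (25471 - 855*(-21))*25641 = (25471 + 17955)*25641 = 43426*25641 = 1113486066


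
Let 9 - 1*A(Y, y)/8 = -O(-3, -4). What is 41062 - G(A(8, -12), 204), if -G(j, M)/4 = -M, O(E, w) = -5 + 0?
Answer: 40246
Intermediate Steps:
O(E, w) = -5
A(Y, y) = 32 (A(Y, y) = 72 - (-8)*(-5) = 72 - 8*5 = 72 - 40 = 32)
G(j, M) = 4*M (G(j, M) = -(-4)*M = 4*M)
41062 - G(A(8, -12), 204) = 41062 - 4*204 = 41062 - 1*816 = 41062 - 816 = 40246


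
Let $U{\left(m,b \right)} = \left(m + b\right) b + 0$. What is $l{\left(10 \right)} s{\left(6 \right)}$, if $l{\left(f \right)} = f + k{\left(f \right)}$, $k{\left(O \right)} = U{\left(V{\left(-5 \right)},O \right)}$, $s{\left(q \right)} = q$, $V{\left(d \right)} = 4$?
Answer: $900$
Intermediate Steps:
$U{\left(m,b \right)} = b \left(b + m\right)$ ($U{\left(m,b \right)} = \left(b + m\right) b + 0 = b \left(b + m\right) + 0 = b \left(b + m\right)$)
$k{\left(O \right)} = O \left(4 + O\right)$ ($k{\left(O \right)} = O \left(O + 4\right) = O \left(4 + O\right)$)
$l{\left(f \right)} = f + f \left(4 + f\right)$
$l{\left(10 \right)} s{\left(6 \right)} = 10 \left(5 + 10\right) 6 = 10 \cdot 15 \cdot 6 = 150 \cdot 6 = 900$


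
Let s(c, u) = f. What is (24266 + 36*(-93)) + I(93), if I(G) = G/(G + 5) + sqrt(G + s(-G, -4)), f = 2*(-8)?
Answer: 2050057/98 + sqrt(77) ≈ 20928.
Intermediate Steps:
f = -16
s(c, u) = -16
I(G) = sqrt(-16 + G) + G/(5 + G) (I(G) = G/(G + 5) + sqrt(G - 16) = G/(5 + G) + sqrt(-16 + G) = sqrt(-16 + G) + G/(5 + G))
(24266 + 36*(-93)) + I(93) = (24266 + 36*(-93)) + (93 + 5*sqrt(-16 + 93) + 93*sqrt(-16 + 93))/(5 + 93) = (24266 - 3348) + (93 + 5*sqrt(77) + 93*sqrt(77))/98 = 20918 + (93 + 98*sqrt(77))/98 = 20918 + (93/98 + sqrt(77)) = 2050057/98 + sqrt(77)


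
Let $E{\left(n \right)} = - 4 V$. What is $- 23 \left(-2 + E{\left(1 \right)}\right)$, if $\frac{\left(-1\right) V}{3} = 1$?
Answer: $-230$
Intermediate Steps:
$V = -3$ ($V = \left(-3\right) 1 = -3$)
$E{\left(n \right)} = 12$ ($E{\left(n \right)} = \left(-4\right) \left(-3\right) = 12$)
$- 23 \left(-2 + E{\left(1 \right)}\right) = - 23 \left(-2 + 12\right) = \left(-23\right) 10 = -230$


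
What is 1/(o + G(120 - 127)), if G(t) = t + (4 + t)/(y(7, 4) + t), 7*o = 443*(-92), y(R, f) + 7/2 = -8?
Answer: -259/1509743 ≈ -0.00017155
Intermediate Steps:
y(R, f) = -23/2 (y(R, f) = -7/2 - 8 = -23/2)
o = -40756/7 (o = (443*(-92))/7 = (⅐)*(-40756) = -40756/7 ≈ -5822.3)
G(t) = t + (4 + t)/(-23/2 + t)
1/(o + G(120 - 127)) = 1/(-40756/7 + (8 - 21*(120 - 127) + 2*(120 - 127)²)/(-23 + 2*(120 - 127))) = 1/(-40756/7 + (8 - 21*(-7) + 2*(-7)²)/(-23 + 2*(-7))) = 1/(-40756/7 + (8 + 147 + 2*49)/(-23 - 14)) = 1/(-40756/7 + (8 + 147 + 98)/(-37)) = 1/(-40756/7 - 1/37*253) = 1/(-40756/7 - 253/37) = 1/(-1509743/259) = -259/1509743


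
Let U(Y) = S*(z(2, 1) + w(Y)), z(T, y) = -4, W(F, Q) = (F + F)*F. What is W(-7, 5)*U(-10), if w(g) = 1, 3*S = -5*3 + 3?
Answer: 1176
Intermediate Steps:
W(F, Q) = 2*F² (W(F, Q) = (2*F)*F = 2*F²)
S = -4 (S = (-5*3 + 3)/3 = (-15 + 3)/3 = (⅓)*(-12) = -4)
U(Y) = 12 (U(Y) = -4*(-4 + 1) = -4*(-3) = 12)
W(-7, 5)*U(-10) = (2*(-7)²)*12 = (2*49)*12 = 98*12 = 1176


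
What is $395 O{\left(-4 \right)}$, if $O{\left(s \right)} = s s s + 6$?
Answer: $-22910$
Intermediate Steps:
$O{\left(s \right)} = 6 + s^{3}$ ($O{\left(s \right)} = s s^{2} + 6 = s^{3} + 6 = 6 + s^{3}$)
$395 O{\left(-4 \right)} = 395 \left(6 + \left(-4\right)^{3}\right) = 395 \left(6 - 64\right) = 395 \left(-58\right) = -22910$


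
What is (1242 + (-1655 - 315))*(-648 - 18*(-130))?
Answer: -1231776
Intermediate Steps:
(1242 + (-1655 - 315))*(-648 - 18*(-130)) = (1242 - 1970)*(-648 + 2340) = -728*1692 = -1231776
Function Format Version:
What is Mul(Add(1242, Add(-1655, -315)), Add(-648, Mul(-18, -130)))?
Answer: -1231776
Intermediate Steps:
Mul(Add(1242, Add(-1655, -315)), Add(-648, Mul(-18, -130))) = Mul(Add(1242, -1970), Add(-648, 2340)) = Mul(-728, 1692) = -1231776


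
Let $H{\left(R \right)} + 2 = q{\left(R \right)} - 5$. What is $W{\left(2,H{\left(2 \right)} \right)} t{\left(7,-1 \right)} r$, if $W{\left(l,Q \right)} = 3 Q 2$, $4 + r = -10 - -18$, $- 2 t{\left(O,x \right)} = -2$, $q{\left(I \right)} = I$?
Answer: $-120$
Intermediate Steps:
$t{\left(O,x \right)} = 1$ ($t{\left(O,x \right)} = \left(- \frac{1}{2}\right) \left(-2\right) = 1$)
$r = 4$ ($r = -4 - -8 = -4 + \left(-10 + 18\right) = -4 + 8 = 4$)
$H{\left(R \right)} = -7 + R$ ($H{\left(R \right)} = -2 + \left(R - 5\right) = -2 + \left(-5 + R\right) = -7 + R$)
$W{\left(l,Q \right)} = 6 Q$
$W{\left(2,H{\left(2 \right)} \right)} t{\left(7,-1 \right)} r = 6 \left(-7 + 2\right) 1 \cdot 4 = 6 \left(-5\right) 1 \cdot 4 = \left(-30\right) 1 \cdot 4 = \left(-30\right) 4 = -120$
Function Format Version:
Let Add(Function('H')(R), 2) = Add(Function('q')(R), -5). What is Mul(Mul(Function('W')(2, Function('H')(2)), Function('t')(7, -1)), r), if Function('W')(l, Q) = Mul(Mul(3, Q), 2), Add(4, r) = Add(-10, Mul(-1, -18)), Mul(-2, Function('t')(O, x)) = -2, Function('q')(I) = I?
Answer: -120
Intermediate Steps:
Function('t')(O, x) = 1 (Function('t')(O, x) = Mul(Rational(-1, 2), -2) = 1)
r = 4 (r = Add(-4, Add(-10, Mul(-1, -18))) = Add(-4, Add(-10, 18)) = Add(-4, 8) = 4)
Function('H')(R) = Add(-7, R) (Function('H')(R) = Add(-2, Add(R, -5)) = Add(-2, Add(-5, R)) = Add(-7, R))
Function('W')(l, Q) = Mul(6, Q)
Mul(Mul(Function('W')(2, Function('H')(2)), Function('t')(7, -1)), r) = Mul(Mul(Mul(6, Add(-7, 2)), 1), 4) = Mul(Mul(Mul(6, -5), 1), 4) = Mul(Mul(-30, 1), 4) = Mul(-30, 4) = -120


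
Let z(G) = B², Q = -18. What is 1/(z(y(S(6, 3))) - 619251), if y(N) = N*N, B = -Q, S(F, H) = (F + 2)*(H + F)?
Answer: -1/618927 ≈ -1.6157e-6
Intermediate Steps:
S(F, H) = (2 + F)*(F + H)
B = 18 (B = -1*(-18) = 18)
y(N) = N²
z(G) = 324 (z(G) = 18² = 324)
1/(z(y(S(6, 3))) - 619251) = 1/(324 - 619251) = 1/(-618927) = -1/618927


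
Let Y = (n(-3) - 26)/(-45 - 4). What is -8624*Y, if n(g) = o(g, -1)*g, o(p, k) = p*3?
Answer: 176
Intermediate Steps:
o(p, k) = 3*p
n(g) = 3*g**2 (n(g) = (3*g)*g = 3*g**2)
Y = -1/49 (Y = (3*(-3)**2 - 26)/(-45 - 4) = (3*9 - 26)/(-49) = (27 - 26)*(-1/49) = 1*(-1/49) = -1/49 ≈ -0.020408)
-8624*Y = -8624*(-1/49) = 176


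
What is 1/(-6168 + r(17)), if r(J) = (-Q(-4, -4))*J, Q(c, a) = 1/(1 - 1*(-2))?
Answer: -3/18521 ≈ -0.00016198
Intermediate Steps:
Q(c, a) = 1/3 (Q(c, a) = 1/(1 + 2) = 1/3)
r(J) = -J/3 (r(J) = (-1*1/3)*J = -J/3)
1/(-6168 + r(17)) = 1/(-6168 - 1/3*17) = 1/(-6168 - 17/3) = 1/(-18521/3) = -3/18521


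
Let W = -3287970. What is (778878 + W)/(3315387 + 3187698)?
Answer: -278788/722565 ≈ -0.38583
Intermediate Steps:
(778878 + W)/(3315387 + 3187698) = (778878 - 3287970)/(3315387 + 3187698) = -2509092/6503085 = -2509092*1/6503085 = -278788/722565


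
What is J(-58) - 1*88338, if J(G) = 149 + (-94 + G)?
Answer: -88341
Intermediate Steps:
J(G) = 55 + G
J(-58) - 1*88338 = (55 - 58) - 1*88338 = -3 - 88338 = -88341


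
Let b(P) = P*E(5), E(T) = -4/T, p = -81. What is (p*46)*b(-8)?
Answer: -119232/5 ≈ -23846.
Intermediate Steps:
b(P) = -4*P/5 (b(P) = P*(-4/5) = -4*P/5)
(p*46)*b(-8) = (-81*46)*(-4/5*(-8)) = -3726*32/5 = -119232/5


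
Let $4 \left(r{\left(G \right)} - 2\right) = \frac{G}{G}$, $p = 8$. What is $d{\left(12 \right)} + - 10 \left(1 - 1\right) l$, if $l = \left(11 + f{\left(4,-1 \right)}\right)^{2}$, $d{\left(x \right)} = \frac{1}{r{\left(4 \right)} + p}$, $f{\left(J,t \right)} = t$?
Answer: $\frac{4}{41} \approx 0.097561$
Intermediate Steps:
$r{\left(G \right)} = \frac{9}{4}$ ($r{\left(G \right)} = 2 + \frac{G \frac{1}{G}}{4} = 2 + \frac{1}{4} \cdot 1 = 2 + \frac{1}{4} = \frac{9}{4}$)
$d{\left(x \right)} = \frac{4}{41}$ ($d{\left(x \right)} = \frac{1}{\frac{9}{4} + 8} = \frac{1}{\frac{41}{4}} = \frac{4}{41}$)
$l = 100$ ($l = \left(11 - 1\right)^{2} = 10^{2} = 100$)
$d{\left(12 \right)} + - 10 \left(1 - 1\right) l = \frac{4}{41} + - 10 \left(1 - 1\right) 100 = \frac{4}{41} + \left(-10\right) 0 \cdot 100 = \frac{4}{41} + 0 \cdot 100 = \frac{4}{41} + 0 = \frac{4}{41}$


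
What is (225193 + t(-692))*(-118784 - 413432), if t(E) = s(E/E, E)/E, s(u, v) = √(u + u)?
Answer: -119851317688 + 133054*√2/173 ≈ -1.1985e+11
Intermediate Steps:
s(u, v) = √2*√u (s(u, v) = √(2*u) = √2*√u)
t(E) = √2/E (t(E) = (√2*√(E/E))/E = (√2*√1)/E = (√2*1)/E = √2/E)
(225193 + t(-692))*(-118784 - 413432) = (225193 + √2/(-692))*(-118784 - 413432) = (225193 + √2*(-1/692))*(-532216) = (225193 - √2/692)*(-532216) = -119851317688 + 133054*√2/173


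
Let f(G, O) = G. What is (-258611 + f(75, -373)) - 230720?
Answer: -489256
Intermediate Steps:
(-258611 + f(75, -373)) - 230720 = (-258611 + 75) - 230720 = -258536 - 230720 = -489256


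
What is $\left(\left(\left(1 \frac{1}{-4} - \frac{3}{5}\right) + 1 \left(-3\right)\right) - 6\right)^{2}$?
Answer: $\frac{38809}{400} \approx 97.022$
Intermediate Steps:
$\left(\left(\left(1 \frac{1}{-4} - \frac{3}{5}\right) + 1 \left(-3\right)\right) - 6\right)^{2} = \left(\left(\left(1 \left(- \frac{1}{4}\right) - \frac{3}{5}\right) - 3\right) - 6\right)^{2} = \left(\left(\left(- \frac{1}{4} - \frac{3}{5}\right) - 3\right) - 6\right)^{2} = \left(\left(- \frac{17}{20} - 3\right) - 6\right)^{2} = \left(- \frac{77}{20} - 6\right)^{2} = \left(- \frac{197}{20}\right)^{2} = \frac{38809}{400}$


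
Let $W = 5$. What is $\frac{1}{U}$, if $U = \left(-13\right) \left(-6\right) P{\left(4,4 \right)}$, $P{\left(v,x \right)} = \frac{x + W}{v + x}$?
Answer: $\frac{4}{351} \approx 0.011396$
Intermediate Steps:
$P{\left(v,x \right)} = \frac{5 + x}{v + x}$ ($P{\left(v,x \right)} = \frac{x + 5}{v + x} = \frac{5 + x}{v + x}$)
$U = \frac{351}{4}$ ($U = \left(-13\right) \left(-6\right) \frac{5 + 4}{4 + 4} = 78 \cdot \frac{1}{8} \cdot 9 = 78 \cdot \frac{9}{8} = \frac{351}{4} \approx 87.75$)
$\frac{1}{U} = \frac{1}{\frac{351}{4}} = \frac{4}{351}$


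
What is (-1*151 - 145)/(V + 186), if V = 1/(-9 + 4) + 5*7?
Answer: -185/138 ≈ -1.3406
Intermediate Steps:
V = 174/5 (V = 1/(-5) + 35 = -⅕ + 35 = 174/5 ≈ 34.800)
(-1*151 - 145)/(V + 186) = (-1*151 - 145)/(174/5 + 186) = (-151 - 145)/(1104/5) = -296*5/1104 = -185/138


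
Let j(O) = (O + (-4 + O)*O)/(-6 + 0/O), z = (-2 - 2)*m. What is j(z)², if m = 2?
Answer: 1936/9 ≈ 215.11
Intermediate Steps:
z = -8 (z = (-2 - 2)*2 = -4*2 = -8)
j(O) = -O/6 - O*(-4 + O)/6 (j(O) = (O + O*(-4 + O))/(-6 + 0) = (O + O*(-4 + O))/(-6) = (O + O*(-4 + O))*(-⅙) = -O/6 - O*(-4 + O)/6)
j(z)² = ((⅙)*(-8)*(3 - 1*(-8)))² = ((⅙)*(-8)*(3 + 8))² = ((⅙)*(-8)*11)² = (-44/3)² = 1936/9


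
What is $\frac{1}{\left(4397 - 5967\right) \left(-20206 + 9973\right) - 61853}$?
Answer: $\frac{1}{16003957} \approx 6.2485 \cdot 10^{-8}$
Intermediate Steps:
$\frac{1}{\left(4397 - 5967\right) \left(-20206 + 9973\right) - 61853} = \frac{1}{\left(-1570\right) \left(-10233\right) - 61853} = \frac{1}{16065810 - 61853} = \frac{1}{16003957}$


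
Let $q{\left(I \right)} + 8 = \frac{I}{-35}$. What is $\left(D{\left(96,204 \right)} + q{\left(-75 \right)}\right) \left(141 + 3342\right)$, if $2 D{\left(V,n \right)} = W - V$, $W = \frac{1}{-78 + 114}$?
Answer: $- \frac{10502019}{56} \approx -1.8754 \cdot 10^{5}$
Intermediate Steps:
$W = \frac{1}{36} \approx 0.027778$
$q{\left(I \right)} = -8 - \frac{I}{35}$ ($q{\left(I \right)} = -8 + \frac{I}{-35} = -8 + I \left(- \frac{1}{35}\right) = -8 - \frac{I}{35}$)
$D{\left(V,n \right)} = \frac{1}{72} - \frac{V}{2}$ ($D{\left(V,n \right)} = \frac{\frac{1}{36} - V}{2} = \frac{1}{72} - \frac{V}{2}$)
$\left(D{\left(96,204 \right)} + q{\left(-75 \right)}\right) \left(141 + 3342\right) = \left(\left(\frac{1}{72} - 48\right) - \frac{41}{7}\right) \left(141 + 3342\right) = \left(\left(\frac{1}{72} - 48\right) + \left(-8 + \frac{15}{7}\right)\right) 3483 = \left(- \frac{3455}{72} - \frac{41}{7}\right) 3483 = \left(- \frac{27137}{504}\right) 3483 = - \frac{10502019}{56}$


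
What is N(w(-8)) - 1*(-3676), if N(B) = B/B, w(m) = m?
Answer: 3677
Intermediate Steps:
N(B) = 1
N(w(-8)) - 1*(-3676) = 1 - 1*(-3676) = 1 + 3676 = 3677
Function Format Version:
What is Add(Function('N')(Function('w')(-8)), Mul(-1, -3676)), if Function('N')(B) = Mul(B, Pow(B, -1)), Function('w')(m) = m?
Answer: 3677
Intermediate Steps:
Function('N')(B) = 1
Add(Function('N')(Function('w')(-8)), Mul(-1, -3676)) = Add(1, Mul(-1, -3676)) = Add(1, 3676) = 3677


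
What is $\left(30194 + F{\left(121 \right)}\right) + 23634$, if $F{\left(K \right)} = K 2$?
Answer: $54070$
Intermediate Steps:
$F{\left(K \right)} = 2 K$
$\left(30194 + F{\left(121 \right)}\right) + 23634 = \left(30194 + 2 \cdot 121\right) + 23634 = \left(30194 + 242\right) + 23634 = 30436 + 23634 = 54070$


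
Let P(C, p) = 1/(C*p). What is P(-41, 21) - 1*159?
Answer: -136900/861 ≈ -159.00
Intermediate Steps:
P(C, p) = 1/(C*p)
P(-41, 21) - 1*159 = 1/(-41*21) - 1*159 = -1/41*1/21 - 159 = -1/861 - 159 = -136900/861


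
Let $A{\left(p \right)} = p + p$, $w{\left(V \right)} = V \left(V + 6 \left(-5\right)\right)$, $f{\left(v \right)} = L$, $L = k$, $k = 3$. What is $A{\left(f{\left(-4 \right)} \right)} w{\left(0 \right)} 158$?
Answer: $0$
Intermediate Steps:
$L = 3$
$f{\left(v \right)} = 3$
$w{\left(V \right)} = V \left(-30 + V\right)$ ($w{\left(V \right)} = V \left(V - 30\right) = V \left(-30 + V\right)$)
$A{\left(p \right)} = 2 p$
$A{\left(f{\left(-4 \right)} \right)} w{\left(0 \right)} 158 = 2 \cdot 3 \cdot 0 \left(-30 + 0\right) 158 = 6 \cdot 0 \left(-30\right) 158 = 6 \cdot 0 \cdot 158 = 0 \cdot 158 = 0$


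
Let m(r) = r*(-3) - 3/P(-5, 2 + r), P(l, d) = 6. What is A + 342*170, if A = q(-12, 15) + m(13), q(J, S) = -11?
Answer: 116179/2 ≈ 58090.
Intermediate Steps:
m(r) = -½ - 3*r (m(r) = r*(-3) - 3/6 = -3*r - 3*⅙ = -3*r - ½ = -½ - 3*r)
A = -101/2 (A = -11 + (-½ - 3*13) = -11 + (-½ - 39) = -11 - 79/2 = -101/2 ≈ -50.500)
A + 342*170 = -101/2 + 342*170 = -101/2 + 58140 = 116179/2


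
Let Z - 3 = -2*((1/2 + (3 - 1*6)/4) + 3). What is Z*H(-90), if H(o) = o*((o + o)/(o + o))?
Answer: 225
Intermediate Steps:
Z = -5/2 (Z = 3 - 2*((1/2 + (3 - 1*6)/4) + 3) = 3 - 2*((1*(½) + (3 - 6)*(¼)) + 3) = 3 - 2*((½ - 3*¼) + 3) = 3 - 2*((½ - ¾) + 3) = 3 - 2*(-¼ + 3) = 3 - 2*11/4 = 3 - 11/2 = -5/2 ≈ -2.5000)
H(o) = o (H(o) = o*((2*o)/((2*o))) = o*((2*o)*(1/(2*o))) = o*1 = o)
Z*H(-90) = -5/2*(-90) = 225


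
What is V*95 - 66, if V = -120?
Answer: -11466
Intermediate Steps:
V*95 - 66 = -120*95 - 66 = -11400 - 66 = -11466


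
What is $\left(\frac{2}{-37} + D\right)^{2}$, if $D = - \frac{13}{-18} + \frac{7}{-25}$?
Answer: $\frac{41770369}{277222500} \approx 0.15067$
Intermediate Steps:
$D = \frac{199}{450}$ ($D = \left(-13\right) \left(- \frac{1}{18}\right) + 7 \left(- \frac{1}{25}\right) = \frac{13}{18} - \frac{7}{25} = \frac{199}{450} \approx 0.44222$)
$\left(\frac{2}{-37} + D\right)^{2} = \left(\frac{2}{-37} + \frac{199}{450}\right)^{2} = \left(2 \left(- \frac{1}{37}\right) + \frac{199}{450}\right)^{2} = \left(- \frac{2}{37} + \frac{199}{450}\right)^{2} = \left(\frac{6463}{16650}\right)^{2} = \frac{41770369}{277222500}$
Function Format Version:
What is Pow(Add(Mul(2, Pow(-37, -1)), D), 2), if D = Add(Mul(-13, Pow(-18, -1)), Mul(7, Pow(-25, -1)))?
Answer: Rational(41770369, 277222500) ≈ 0.15067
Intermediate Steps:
D = Rational(199, 450) (D = Add(Mul(-13, Rational(-1, 18)), Mul(7, Rational(-1, 25))) = Add(Rational(13, 18), Rational(-7, 25)) = Rational(199, 450) ≈ 0.44222)
Pow(Add(Mul(2, Pow(-37, -1)), D), 2) = Pow(Add(Mul(2, Pow(-37, -1)), Rational(199, 450)), 2) = Pow(Add(Mul(2, Rational(-1, 37)), Rational(199, 450)), 2) = Pow(Add(Rational(-2, 37), Rational(199, 450)), 2) = Pow(Rational(6463, 16650), 2) = Rational(41770369, 277222500)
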